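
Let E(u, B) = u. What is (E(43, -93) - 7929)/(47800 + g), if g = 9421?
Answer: -7886/57221 ≈ -0.13782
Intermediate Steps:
(E(43, -93) - 7929)/(47800 + g) = (43 - 7929)/(47800 + 9421) = -7886/57221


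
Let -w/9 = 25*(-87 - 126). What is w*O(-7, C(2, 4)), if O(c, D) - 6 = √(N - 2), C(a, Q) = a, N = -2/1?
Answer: 287550 + 95850*I ≈ 2.8755e+5 + 95850.0*I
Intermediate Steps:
N = -2 (N = -2*1 = -2)
O(c, D) = 6 + 2*I (O(c, D) = 6 + √(-2 - 2) = 6 + √(-4) = 6 + 2*I)
w = 47925 (w = -225*(-87 - 126) = -225*(-213) = -9*(-5325) = 47925)
w*O(-7, C(2, 4)) = 47925*(6 + 2*I) = 287550 + 95850*I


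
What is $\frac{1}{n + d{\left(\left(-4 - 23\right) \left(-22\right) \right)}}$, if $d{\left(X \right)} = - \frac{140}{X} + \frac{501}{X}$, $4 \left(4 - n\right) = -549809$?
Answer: $\frac{1188}{163298747} \approx 7.275 \cdot 10^{-6}$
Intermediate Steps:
$n = \frac{549825}{4}$ ($n = 4 - - \frac{549809}{4} = 4 + \frac{549809}{4} = \frac{549825}{4} \approx 1.3746 \cdot 10^{5}$)
$d{\left(X \right)} = \frac{361}{X}$
$\frac{1}{n + d{\left(\left(-4 - 23\right) \left(-22\right) \right)}} = \frac{1}{\frac{549825}{4} + \frac{361}{\left(-4 - 23\right) \left(-22\right)}} = \frac{1}{\frac{549825}{4} + \frac{361}{\left(-27\right) \left(-22\right)}} = \frac{1}{\frac{549825}{4} + \frac{361}{594}} = \frac{1}{\frac{163298747}{1188}} = \frac{1188}{163298747}$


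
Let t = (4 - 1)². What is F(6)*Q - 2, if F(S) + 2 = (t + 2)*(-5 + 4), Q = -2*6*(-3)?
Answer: -470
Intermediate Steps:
t = 9 (t = 3² = 9)
Q = 36 (Q = -12*(-3) = 36)
F(S) = -13 (F(S) = -2 + (9 + 2)*(-5 + 4) = -2 + 11*(-1) = -2 - 11 = -13)
F(6)*Q - 2 = -13*36 - 2 = -468 - 2 = -470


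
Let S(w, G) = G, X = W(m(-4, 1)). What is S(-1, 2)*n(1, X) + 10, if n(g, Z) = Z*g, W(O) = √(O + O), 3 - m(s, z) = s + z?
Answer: 10 + 4*√3 ≈ 16.928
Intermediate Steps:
m(s, z) = 3 - s - z (m(s, z) = 3 - (s + z) = 3 + (-s - z) = 3 - s - z)
W(O) = √2*√O (W(O) = √(2*O) = √2*√O)
X = 2*√3 (X = √2*√(3 - 1*(-4) - 1*1) = √2*√(3 + 4 - 1) = √2*√6 = 2*√3 ≈ 3.4641)
S(-1, 2)*n(1, X) + 10 = 2*((2*√3)*1) + 10 = 2*(2*√3) + 10 = 4*√3 + 10 = 10 + 4*√3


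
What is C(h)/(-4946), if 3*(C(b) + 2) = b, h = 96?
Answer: -15/2473 ≈ -0.0060655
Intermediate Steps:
C(b) = -2 + b/3
C(h)/(-4946) = (-2 + (⅓)*96)/(-4946) = (-2 + 32)*(-1/4946) = 30*(-1/4946) = -15/2473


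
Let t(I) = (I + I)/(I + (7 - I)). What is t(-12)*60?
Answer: -1440/7 ≈ -205.71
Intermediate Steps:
t(I) = 2*I/7 (t(I) = (2*I)/7 = (2*I)*(⅐) = 2*I/7)
t(-12)*60 = ((2/7)*(-12))*60 = -24/7*60 = -1440/7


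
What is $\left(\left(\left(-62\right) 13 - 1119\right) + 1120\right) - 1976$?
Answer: $-2781$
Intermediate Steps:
$\left(\left(\left(-62\right) 13 - 1119\right) + 1120\right) - 1976 = \left(\left(-806 - 1119\right) + 1120\right) - 1976 = \left(-1925 + 1120\right) - 1976 = -805 - 1976 = -2781$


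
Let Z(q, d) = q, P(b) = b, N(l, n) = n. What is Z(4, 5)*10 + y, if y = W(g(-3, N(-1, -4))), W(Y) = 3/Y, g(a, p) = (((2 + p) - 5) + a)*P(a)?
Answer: 401/10 ≈ 40.100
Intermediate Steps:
g(a, p) = a*(-3 + a + p) (g(a, p) = (((2 + p) - 5) + a)*a = ((-3 + p) + a)*a = (-3 + a + p)*a = a*(-3 + a + p))
y = 1/10 (y = 3/((-3*(-3 - 3 - 4))) = 3/((-3*(-10))) = 3/30 = 3*(1/30) = 1/10 ≈ 0.10000)
Z(4, 5)*10 + y = 4*10 + 1/10 = 40 + 1/10 = 401/10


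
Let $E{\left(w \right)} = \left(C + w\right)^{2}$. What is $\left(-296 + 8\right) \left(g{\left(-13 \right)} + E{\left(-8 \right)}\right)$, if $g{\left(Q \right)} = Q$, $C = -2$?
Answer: $-25056$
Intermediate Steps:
$E{\left(w \right)} = \left(-2 + w\right)^{2}$
$\left(-296 + 8\right) \left(g{\left(-13 \right)} + E{\left(-8 \right)}\right) = \left(-296 + 8\right) \left(-13 + \left(-2 - 8\right)^{2}\right) = - 288 \left(-13 + \left(-10\right)^{2}\right) = - 288 \left(-13 + 100\right) = \left(-288\right) 87 = -25056$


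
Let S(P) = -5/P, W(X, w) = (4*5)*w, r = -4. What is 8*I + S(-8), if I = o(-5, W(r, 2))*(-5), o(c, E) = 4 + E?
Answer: -14075/8 ≈ -1759.4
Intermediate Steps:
W(X, w) = 20*w
I = -220 (I = (4 + 20*2)*(-5) = (4 + 40)*(-5) = 44*(-5) = -220)
8*I + S(-8) = 8*(-220) - 5/(-8) = -1760 - 5*(-⅛) = -1760 + 5/8 = -14075/8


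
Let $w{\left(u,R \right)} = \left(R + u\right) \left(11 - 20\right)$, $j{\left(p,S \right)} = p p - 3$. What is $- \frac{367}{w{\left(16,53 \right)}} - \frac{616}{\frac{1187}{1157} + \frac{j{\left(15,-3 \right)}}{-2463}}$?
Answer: $- \frac{17287789009}{26286309} \approx -657.67$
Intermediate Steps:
$j{\left(p,S \right)} = -3 + p^{2}$ ($j{\left(p,S \right)} = p^{2} - 3 = -3 + p^{2}$)
$w{\left(u,R \right)} = - 9 R - 9 u$ ($w{\left(u,R \right)} = \left(R + u\right) \left(-9\right) = - 9 R - 9 u$)
$- \frac{367}{w{\left(16,53 \right)}} - \frac{616}{\frac{1187}{1157} + \frac{j{\left(15,-3 \right)}}{-2463}} = - \frac{367}{\left(-9\right) 53 - 144} - \frac{616}{\frac{1187}{1157} + \frac{-3 + 15^{2}}{-2463}} = - \frac{367}{-477 - 144} - \frac{616}{1187 \cdot \frac{1}{1157} + \left(-3 + 225\right) \left(- \frac{1}{2463}\right)} = - \frac{367}{-621} - \frac{616}{\frac{1187}{1157} + 222 \left(- \frac{1}{2463}\right)} = \left(-367\right) \left(- \frac{1}{621}\right) - \frac{616}{\frac{1187}{1157} - \frac{74}{821}} = \frac{367}{621} - \frac{616}{\frac{888909}{949897}} = \frac{367}{621} - \frac{83590936}{126987} = - \frac{17287789009}{26286309}$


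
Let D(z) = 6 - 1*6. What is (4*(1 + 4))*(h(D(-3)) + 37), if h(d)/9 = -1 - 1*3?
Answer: 20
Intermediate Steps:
D(z) = 0 (D(z) = 6 - 6 = 0)
h(d) = -36 (h(d) = 9*(-1 - 1*3) = 9*(-1 - 3) = 9*(-4) = -36)
(4*(1 + 4))*(h(D(-3)) + 37) = (4*(1 + 4))*(-36 + 37) = (4*5)*1 = 20*1 = 20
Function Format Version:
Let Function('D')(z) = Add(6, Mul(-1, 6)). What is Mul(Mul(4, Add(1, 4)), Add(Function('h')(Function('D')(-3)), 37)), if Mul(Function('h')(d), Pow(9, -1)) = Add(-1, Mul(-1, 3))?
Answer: 20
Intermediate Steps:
Function('D')(z) = 0 (Function('D')(z) = Add(6, -6) = 0)
Function('h')(d) = -36 (Function('h')(d) = Mul(9, Add(-1, Mul(-1, 3))) = Mul(9, Add(-1, -3)) = Mul(9, -4) = -36)
Mul(Mul(4, Add(1, 4)), Add(Function('h')(Function('D')(-3)), 37)) = Mul(Mul(4, Add(1, 4)), Add(-36, 37)) = Mul(Mul(4, 5), 1) = Mul(20, 1) = 20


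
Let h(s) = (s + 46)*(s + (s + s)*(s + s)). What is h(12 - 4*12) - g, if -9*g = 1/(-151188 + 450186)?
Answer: 138531753361/2690982 ≈ 51480.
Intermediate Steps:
g = -1/2690982 (g = -1/(9*(-151188 + 450186)) = -1/9/298998 = -1/9*1/298998 = -1/2690982 ≈ -3.7161e-7)
h(s) = (46 + s)*(s + 4*s**2) (h(s) = (46 + s)*(s + (2*s)*(2*s)) = (46 + s)*(s + 4*s**2))
h(12 - 4*12) - g = (12 - 4*12)*(46 + 4*(12 - 4*12)**2 + 185*(12 - 4*12)) - 1*(-1/2690982) = (12 - 48)*(46 + 4*(12 - 48)**2 + 185*(12 - 48)) + 1/2690982 = -36*(46 + 4*(-36)**2 + 185*(-36)) + 1/2690982 = -36*(46 + 4*1296 - 6660) + 1/2690982 = -36*(46 + 5184 - 6660) + 1/2690982 = -36*(-1430) + 1/2690982 = 51480 + 1/2690982 = 138531753361/2690982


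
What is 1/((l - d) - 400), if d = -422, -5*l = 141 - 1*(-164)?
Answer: -1/39 ≈ -0.025641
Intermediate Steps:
l = -61 (l = -(141 - 1*(-164))/5 = -(141 + 164)/5 = -⅕*305 = -61)
1/((l - d) - 400) = 1/((-61 - 1*(-422)) - 400) = 1/((-61 + 422) - 400) = 1/(361 - 400) = 1/(-39) = -1/39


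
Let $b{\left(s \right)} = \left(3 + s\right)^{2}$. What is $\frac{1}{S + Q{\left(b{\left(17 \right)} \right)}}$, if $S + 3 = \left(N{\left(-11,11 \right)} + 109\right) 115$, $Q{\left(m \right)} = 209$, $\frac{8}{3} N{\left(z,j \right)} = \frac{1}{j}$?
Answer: $\frac{88}{1121553} \approx 7.8463 \cdot 10^{-5}$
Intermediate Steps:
$N{\left(z,j \right)} = \frac{3}{8 j}$
$S = \frac{1103161}{88}$ ($S = -3 + \left(\frac{3}{8 \cdot 11} + 109\right) 115 = -3 + \left(\frac{3}{8} \cdot \frac{1}{11} + 109\right) 115 = -3 + \left(\frac{3}{88} + 109\right) 115 = -3 + \frac{9595}{88} \cdot 115 = -3 + \frac{1103425}{88} = \frac{1103161}{88} \approx 12536.0$)
$\frac{1}{S + Q{\left(b{\left(17 \right)} \right)}} = \frac{1}{\frac{1103161}{88} + 209} = \frac{1}{\frac{1121553}{88}} = \frac{88}{1121553}$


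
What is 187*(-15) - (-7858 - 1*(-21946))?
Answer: -16893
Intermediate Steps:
187*(-15) - (-7858 - 1*(-21946)) = -2805 - (-7858 + 21946) = -2805 - 1*14088 = -2805 - 14088 = -16893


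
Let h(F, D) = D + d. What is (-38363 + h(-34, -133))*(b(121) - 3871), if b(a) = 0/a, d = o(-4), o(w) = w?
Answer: 149033500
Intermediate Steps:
d = -4
b(a) = 0
h(F, D) = -4 + D (h(F, D) = D - 4 = -4 + D)
(-38363 + h(-34, -133))*(b(121) - 3871) = (-38363 + (-4 - 133))*(0 - 3871) = (-38363 - 137)*(-3871) = -38500*(-3871) = 149033500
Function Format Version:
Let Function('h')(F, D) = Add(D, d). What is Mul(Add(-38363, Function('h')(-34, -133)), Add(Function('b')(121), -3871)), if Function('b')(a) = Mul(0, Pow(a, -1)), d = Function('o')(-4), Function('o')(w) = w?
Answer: 149033500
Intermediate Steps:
d = -4
Function('b')(a) = 0
Function('h')(F, D) = Add(-4, D) (Function('h')(F, D) = Add(D, -4) = Add(-4, D))
Mul(Add(-38363, Function('h')(-34, -133)), Add(Function('b')(121), -3871)) = Mul(Add(-38363, Add(-4, -133)), Add(0, -3871)) = Mul(Add(-38363, -137), -3871) = Mul(-38500, -3871) = 149033500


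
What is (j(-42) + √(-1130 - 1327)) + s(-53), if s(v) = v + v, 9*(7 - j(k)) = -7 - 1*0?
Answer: -884/9 + 3*I*√273 ≈ -98.222 + 49.568*I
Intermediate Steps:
j(k) = 70/9 (j(k) = 7 - (-7 - 1*0)/9 = 7 - (-7 + 0)/9 = 7 - ⅑*(-7) = 7 + 7/9 = 70/9)
s(v) = 2*v
(j(-42) + √(-1130 - 1327)) + s(-53) = (70/9 + √(-1130 - 1327)) + 2*(-53) = (70/9 + √(-2457)) - 106 = (70/9 + 3*I*√273) - 106 = -884/9 + 3*I*√273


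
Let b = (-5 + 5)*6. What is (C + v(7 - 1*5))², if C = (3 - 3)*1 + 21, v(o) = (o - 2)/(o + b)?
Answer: 441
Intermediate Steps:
b = 0 (b = 0*6 = 0)
v(o) = (-2 + o)/o (v(o) = (o - 2)/(o + 0) = (-2 + o)/o)
C = 21 (C = 0*1 + 21 = 0 + 21 = 21)
(C + v(7 - 1*5))² = (21 + (-2 + (7 - 1*5))/(7 - 1*5))² = (21 + (-2 + (7 - 5))/(7 - 5))² = (21 + (-2 + 2)/2)² = (21 + (½)*0)² = (21 + 0)² = 21² = 441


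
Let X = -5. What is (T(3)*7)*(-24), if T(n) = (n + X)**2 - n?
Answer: -168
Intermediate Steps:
T(n) = (-5 + n)**2 - n (T(n) = (n - 5)**2 - n = (-5 + n)**2 - n)
(T(3)*7)*(-24) = (((-5 + 3)**2 - 1*3)*7)*(-24) = (((-2)**2 - 3)*7)*(-24) = ((4 - 3)*7)*(-24) = (1*7)*(-24) = 7*(-24) = -168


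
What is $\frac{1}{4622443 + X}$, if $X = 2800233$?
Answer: $\frac{1}{7422676} \approx 1.3472 \cdot 10^{-7}$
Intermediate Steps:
$\frac{1}{4622443 + X} = \frac{1}{4622443 + 2800233} = \frac{1}{7422676}$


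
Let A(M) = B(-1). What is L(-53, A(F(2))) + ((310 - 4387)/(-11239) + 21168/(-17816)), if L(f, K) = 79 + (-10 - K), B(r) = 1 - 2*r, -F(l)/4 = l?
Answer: 1631271783/25029253 ≈ 65.175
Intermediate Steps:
F(l) = -4*l
A(M) = 3 (A(M) = 1 - 2*(-1) = 1 + 2 = 3)
L(f, K) = 69 - K
L(-53, A(F(2))) + ((310 - 4387)/(-11239) + 21168/(-17816)) = (69 - 1*3) + ((310 - 4387)/(-11239) + 21168/(-17816)) = (69 - 3) + (-4077*(-1/11239) + 21168*(-1/17816)) = 66 + (4077/11239 - 2646/2227) = 66 - 20658915/25029253 = 1631271783/25029253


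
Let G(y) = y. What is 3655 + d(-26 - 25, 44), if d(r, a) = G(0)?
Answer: 3655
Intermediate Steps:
d(r, a) = 0
3655 + d(-26 - 25, 44) = 3655 + 0 = 3655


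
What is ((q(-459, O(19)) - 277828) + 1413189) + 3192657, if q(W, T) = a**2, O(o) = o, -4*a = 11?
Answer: 69248409/16 ≈ 4.3280e+6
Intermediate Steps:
a = -11/4 (a = -1/4*11 = -11/4 ≈ -2.7500)
q(W, T) = 121/16 (q(W, T) = (-11/4)**2 = 121/16)
((q(-459, O(19)) - 277828) + 1413189) + 3192657 = ((121/16 - 277828) + 1413189) + 3192657 = (-4445127/16 + 1413189) + 3192657 = 18165897/16 + 3192657 = 69248409/16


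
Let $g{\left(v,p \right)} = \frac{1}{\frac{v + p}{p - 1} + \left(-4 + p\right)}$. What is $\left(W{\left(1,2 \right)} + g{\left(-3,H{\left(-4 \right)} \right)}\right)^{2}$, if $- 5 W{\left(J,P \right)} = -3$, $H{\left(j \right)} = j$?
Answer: $\frac{5476}{27225} \approx 0.20114$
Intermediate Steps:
$W{\left(J,P \right)} = \frac{3}{5}$ ($W{\left(J,P \right)} = \left(- \frac{1}{5}\right) \left(-3\right) = \frac{3}{5}$)
$g{\left(v,p \right)} = \frac{1}{-4 + p + \frac{p + v}{-1 + p}}$ ($g{\left(v,p \right)} = \frac{1}{\frac{p + v}{-1 + p} + \left(-4 + p\right)} = \frac{1}{-4 + p + \frac{p + v}{-1 + p}}$)
$\left(W{\left(1,2 \right)} + g{\left(-3,H{\left(-4 \right)} \right)}\right)^{2} = \left(\frac{3}{5} + \frac{-1 - 4}{4 - 3 + \left(-4\right)^{2} - -16}\right)^{2} = \left(\frac{3}{5} + \frac{1}{4 - 3 + 16 + 16} \left(-5\right)\right)^{2} = \left(\frac{3}{5} + \frac{1}{33} \left(-5\right)\right)^{2} = \left(\frac{3}{5} - \frac{5}{33}\right)^{2} = \left(\frac{74}{165}\right)^{2} = \frac{5476}{27225}$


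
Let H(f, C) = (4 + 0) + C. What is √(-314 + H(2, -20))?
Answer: I*√330 ≈ 18.166*I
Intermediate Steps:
H(f, C) = 4 + C
√(-314 + H(2, -20)) = √(-314 + (4 - 20)) = √(-314 - 16) = √(-330) = I*√330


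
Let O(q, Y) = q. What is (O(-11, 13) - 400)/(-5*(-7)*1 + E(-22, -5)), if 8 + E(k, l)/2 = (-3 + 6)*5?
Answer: -411/49 ≈ -8.3878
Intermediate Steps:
E(k, l) = 14 (E(k, l) = -16 + 2*((-3 + 6)*5) = -16 + 2*(3*5) = -16 + 2*15 = -16 + 30 = 14)
(O(-11, 13) - 400)/(-5*(-7)*1 + E(-22, -5)) = (-11 - 400)/(-5*(-7)*1 + 14) = -411/(35*1 + 14) = -411/(35 + 14) = -411/49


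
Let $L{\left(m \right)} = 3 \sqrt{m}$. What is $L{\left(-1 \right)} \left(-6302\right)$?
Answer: $- 18906 i \approx - 18906.0 i$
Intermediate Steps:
$L{\left(-1 \right)} \left(-6302\right) = 3 \sqrt{-1} \left(-6302\right) = 3 i \left(-6302\right) = - 18906 i$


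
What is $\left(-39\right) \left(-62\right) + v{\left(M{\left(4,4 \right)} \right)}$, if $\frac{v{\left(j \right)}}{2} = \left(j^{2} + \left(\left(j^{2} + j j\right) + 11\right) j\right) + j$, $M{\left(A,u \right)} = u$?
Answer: $2802$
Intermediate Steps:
$v{\left(j \right)} = 2 j + 2 j^{2} + 2 j \left(11 + 2 j^{2}\right)$ ($v{\left(j \right)} = 2 \left(\left(j^{2} + \left(\left(j^{2} + j j\right) + 11\right) j\right) + j\right) = 2 \left(\left(j^{2} + \left(\left(j^{2} + j^{2}\right) + 11\right) j\right) + j\right) = 2 \left(\left(j^{2} + \left(2 j^{2} + 11\right) j\right) + j\right) = 2 \left(\left(j^{2} + \left(11 + 2 j^{2}\right) j\right) + j\right) = 2 \left(\left(j^{2} + j \left(11 + 2 j^{2}\right)\right) + j\right) = 2 \left(j + j^{2} + j \left(11 + 2 j^{2}\right)\right) = 2 j + 2 j^{2} + 2 j \left(11 + 2 j^{2}\right)$)
$\left(-39\right) \left(-62\right) + v{\left(M{\left(4,4 \right)} \right)} = \left(-39\right) \left(-62\right) + 2 \cdot 4 \left(12 + 4 + 2 \cdot 4^{2}\right) = 2418 + 2 \cdot 4 \left(12 + 4 + 2 \cdot 16\right) = 2418 + 2 \cdot 4 \left(12 + 4 + 32\right) = 2418 + 2 \cdot 4 \cdot 48 = 2418 + 384 = 2802$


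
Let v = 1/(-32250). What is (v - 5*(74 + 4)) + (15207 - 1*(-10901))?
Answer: 829405499/32250 ≈ 25718.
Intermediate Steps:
v = -1/32250 ≈ -3.1008e-5
(v - 5*(74 + 4)) + (15207 - 1*(-10901)) = (-1/32250 - 5*(74 + 4)) + (15207 - 1*(-10901)) = (-1/32250 - 5*78) + (15207 + 10901) = (-1/32250 - 390) + 26108 = -12577501/32250 + 26108 = 829405499/32250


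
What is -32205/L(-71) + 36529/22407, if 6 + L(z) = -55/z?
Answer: 7321198592/1187571 ≈ 6164.9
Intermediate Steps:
L(z) = -6 - 55/z
-32205/L(-71) + 36529/22407 = -32205/(-6 - 55/(-71)) + 36529/22407 = -32205/(-6 - 55*(-1/71)) + 36529*(1/22407) = -32205/(-6 + 55/71) + 36529/22407 = -32205/(-371/71) + 36529/22407 = -32205*(-71/371) + 36529/22407 = 2286555/371 + 36529/22407 = 7321198592/1187571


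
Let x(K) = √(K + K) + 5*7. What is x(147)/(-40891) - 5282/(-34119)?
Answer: 214792097/1395160029 - 7*√6/40891 ≈ 0.15354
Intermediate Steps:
x(K) = 35 + √2*√K (x(K) = √(2*K) + 35 = √2*√K + 35 = 35 + √2*√K)
x(147)/(-40891) - 5282/(-34119) = (35 + √2*√147)/(-40891) - 5282/(-34119) = (35 + √2*(7*√3))*(-1/40891) - 5282*(-1/34119) = (35 + 7*√6)*(-1/40891) + 5282/34119 = (-35/40891 - 7*√6/40891) + 5282/34119 = 214792097/1395160029 - 7*√6/40891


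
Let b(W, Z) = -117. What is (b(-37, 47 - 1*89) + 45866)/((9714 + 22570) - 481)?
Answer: 45749/31803 ≈ 1.4385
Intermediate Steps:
(b(-37, 47 - 1*89) + 45866)/((9714 + 22570) - 481) = (-117 + 45866)/((9714 + 22570) - 481) = 45749/(32284 - 481) = 45749/31803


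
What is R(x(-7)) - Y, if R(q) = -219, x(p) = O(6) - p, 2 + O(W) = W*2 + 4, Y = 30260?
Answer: -30479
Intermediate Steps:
O(W) = 2 + 2*W (O(W) = -2 + (W*2 + 4) = -2 + (2*W + 4) = -2 + (4 + 2*W) = 2 + 2*W)
x(p) = 14 - p (x(p) = (2 + 2*6) - p = (2 + 12) - p = 14 - p)
R(x(-7)) - Y = -219 - 1*30260 = -219 - 30260 = -30479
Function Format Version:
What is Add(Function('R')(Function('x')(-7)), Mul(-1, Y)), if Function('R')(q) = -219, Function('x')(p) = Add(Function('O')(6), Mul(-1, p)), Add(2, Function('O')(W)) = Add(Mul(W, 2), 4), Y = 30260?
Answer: -30479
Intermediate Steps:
Function('O')(W) = Add(2, Mul(2, W)) (Function('O')(W) = Add(-2, Add(Mul(W, 2), 4)) = Add(-2, Add(Mul(2, W), 4)) = Add(-2, Add(4, Mul(2, W))) = Add(2, Mul(2, W)))
Function('x')(p) = Add(14, Mul(-1, p)) (Function('x')(p) = Add(Add(2, Mul(2, 6)), Mul(-1, p)) = Add(Add(2, 12), Mul(-1, p)) = Add(14, Mul(-1, p)))
Add(Function('R')(Function('x')(-7)), Mul(-1, Y)) = Add(-219, Mul(-1, 30260)) = Add(-219, -30260) = -30479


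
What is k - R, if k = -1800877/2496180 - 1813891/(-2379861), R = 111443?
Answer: -220677915197068619/1980187143660 ≈ -1.1144e+5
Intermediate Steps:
k = 80653832761/1980187143660 (k = -1800877*1/2496180 - 1813891*(-1/2379861) = -1800877/2496180 + 1813891/2379861 = 80653832761/1980187143660 ≈ 0.040730)
k - R = 80653832761/1980187143660 - 1*111443 = 80653832761/1980187143660 - 111443 = -220677915197068619/1980187143660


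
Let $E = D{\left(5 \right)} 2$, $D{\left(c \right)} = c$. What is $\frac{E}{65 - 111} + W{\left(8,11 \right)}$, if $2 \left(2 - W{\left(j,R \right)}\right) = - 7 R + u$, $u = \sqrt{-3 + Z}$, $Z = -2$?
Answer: $\frac{1853}{46} - \frac{i \sqrt{5}}{2} \approx 40.283 - 1.118 i$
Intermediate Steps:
$u = i \sqrt{5}$ ($u = \sqrt{-3 - 2} = \sqrt{-5} = i \sqrt{5} \approx 2.2361 i$)
$E = 10$ ($E = 5 \cdot 2 = 10$)
$W{\left(j,R \right)} = 2 + \frac{7 R}{2} - \frac{i \sqrt{5}}{2}$ ($W{\left(j,R \right)} = 2 - \frac{- 7 R + i \sqrt{5}}{2} = 2 + \left(\frac{7 R}{2} - \frac{i \sqrt{5}}{2}\right) = 2 + \frac{7 R}{2} - \frac{i \sqrt{5}}{2}$)
$\frac{E}{65 - 111} + W{\left(8,11 \right)} = \frac{10}{65 - 111} + \left(2 + \frac{7}{2} \cdot 11 - \frac{i \sqrt{5}}{2}\right) = \frac{10}{-46} + \left(2 + \frac{77}{2} - \frac{i \sqrt{5}}{2}\right) = 10 \left(- \frac{1}{46}\right) + \left(\frac{81}{2} - \frac{i \sqrt{5}}{2}\right) = - \frac{5}{23} + \left(\frac{81}{2} - \frac{i \sqrt{5}}{2}\right) = \frac{1853}{46} - \frac{i \sqrt{5}}{2}$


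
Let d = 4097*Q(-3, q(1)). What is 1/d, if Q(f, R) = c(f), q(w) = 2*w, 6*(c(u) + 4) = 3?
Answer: -2/28679 ≈ -6.9737e-5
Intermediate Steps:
c(u) = -7/2 (c(u) = -4 + (⅙)*3 = -4 + ½ = -7/2)
Q(f, R) = -7/2
d = -28679/2 (d = 4097*(-7/2) = -28679/2 ≈ -14340.)
1/d = 1/(-28679/2) = -2/28679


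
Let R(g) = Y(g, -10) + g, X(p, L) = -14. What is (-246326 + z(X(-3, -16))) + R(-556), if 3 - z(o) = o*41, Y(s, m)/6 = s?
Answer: -249641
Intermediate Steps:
Y(s, m) = 6*s
z(o) = 3 - 41*o (z(o) = 3 - o*41 = 3 - 41*o)
R(g) = 7*g (R(g) = 6*g + g = 7*g)
(-246326 + z(X(-3, -16))) + R(-556) = (-246326 + (3 - 41*(-14))) + 7*(-556) = (-246326 + (3 + 574)) - 3892 = (-246326 + 577) - 3892 = -245749 - 3892 = -249641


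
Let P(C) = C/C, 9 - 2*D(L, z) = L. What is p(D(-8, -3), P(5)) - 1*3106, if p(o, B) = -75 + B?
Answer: -3180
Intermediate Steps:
D(L, z) = 9/2 - L/2
P(C) = 1
p(D(-8, -3), P(5)) - 1*3106 = (-75 + 1) - 1*3106 = -74 - 3106 = -3180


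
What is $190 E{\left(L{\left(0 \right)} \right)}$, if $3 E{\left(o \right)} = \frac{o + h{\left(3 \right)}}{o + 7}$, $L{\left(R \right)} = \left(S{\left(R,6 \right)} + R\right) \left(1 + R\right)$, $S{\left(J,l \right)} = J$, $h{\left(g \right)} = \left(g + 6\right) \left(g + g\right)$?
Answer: $\frac{3420}{7} \approx 488.57$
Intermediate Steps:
$h{\left(g \right)} = 2 g \left(6 + g\right)$ ($h{\left(g \right)} = \left(6 + g\right) 2 g = 2 g \left(6 + g\right)$)
$L{\left(R \right)} = 2 R \left(1 + R\right)$ ($L{\left(R \right)} = \left(R + R\right) \left(1 + R\right) = 2 R \left(1 + R\right)$)
$E{\left(o \right)} = \frac{54 + o}{3 \left(7 + o\right)}$ ($E{\left(o \right)} = \frac{\left(o + 2 \cdot 3 \left(6 + 3\right)\right) \frac{1}{o + 7}}{3} = \frac{\left(o + 2 \cdot 3 \cdot 9\right) \frac{1}{7 + o}}{3} = \frac{\left(o + 54\right) \frac{1}{7 + o}}{3} = \frac{\left(54 + o\right) \frac{1}{7 + o}}{3} = \frac{\frac{1}{7 + o} \left(54 + o\right)}{3} = \frac{54 + o}{3 \left(7 + o\right)}$)
$190 E{\left(L{\left(0 \right)} \right)} = 190 \frac{54 + 2 \cdot 0 \left(1 + 0\right)}{3 \left(7 + 2 \cdot 0 \left(1 + 0\right)\right)} = 190 \frac{54 + 2 \cdot 0 \cdot 1}{3 \left(7 + 2 \cdot 0 \cdot 1\right)} = 190 \frac{54 + 0}{3 \left(7 + 0\right)} = 190 \cdot \frac{1}{3} \cdot \frac{1}{7} \cdot 54 = 190 \cdot \frac{18}{7} = \frac{3420}{7}$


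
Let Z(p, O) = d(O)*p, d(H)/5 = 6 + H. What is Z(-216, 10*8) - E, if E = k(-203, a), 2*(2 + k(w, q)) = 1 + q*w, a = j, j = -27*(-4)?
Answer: -163833/2 ≈ -81917.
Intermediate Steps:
j = 108
a = 108
k(w, q) = -3/2 + q*w/2 (k(w, q) = -2 + (1 + q*w)/2 = -2 + (½ + q*w/2) = -3/2 + q*w/2)
d(H) = 30 + 5*H (d(H) = 5*(6 + H) = 30 + 5*H)
Z(p, O) = p*(30 + 5*O) (Z(p, O) = (30 + 5*O)*p = p*(30 + 5*O))
E = -21927/2 (E = -3/2 + (½)*108*(-203) = -3/2 - 10962 = -21927/2 ≈ -10964.)
Z(-216, 10*8) - E = 5*(-216)*(6 + 10*8) - 1*(-21927/2) = 5*(-216)*(6 + 80) + 21927/2 = 5*(-216)*86 + 21927/2 = -92880 + 21927/2 = -163833/2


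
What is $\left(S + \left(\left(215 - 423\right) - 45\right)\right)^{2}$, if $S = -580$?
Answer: $693889$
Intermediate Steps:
$\left(S + \left(\left(215 - 423\right) - 45\right)\right)^{2} = \left(-580 + \left(\left(215 - 423\right) - 45\right)\right)^{2} = \left(-580 - 253\right)^{2} = \left(-833\right)^{2} = 693889$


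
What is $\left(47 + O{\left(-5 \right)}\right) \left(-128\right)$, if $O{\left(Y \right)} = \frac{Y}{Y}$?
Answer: $-6144$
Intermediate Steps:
$O{\left(Y \right)} = 1$
$\left(47 + O{\left(-5 \right)}\right) \left(-128\right) = \left(47 + 1\right) \left(-128\right) = 48 \left(-128\right) = -6144$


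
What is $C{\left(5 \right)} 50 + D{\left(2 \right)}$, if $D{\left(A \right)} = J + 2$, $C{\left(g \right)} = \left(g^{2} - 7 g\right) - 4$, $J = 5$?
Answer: $-693$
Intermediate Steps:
$C{\left(g \right)} = -4 + g^{2} - 7 g$
$D{\left(A \right)} = 7$ ($D{\left(A \right)} = 5 + 2 = 7$)
$C{\left(5 \right)} 50 + D{\left(2 \right)} = \left(-4 + 5^{2} - 35\right) 50 + 7 = \left(-4 + 25 - 35\right) 50 + 7 = \left(-14\right) 50 + 7 = -700 + 7 = -693$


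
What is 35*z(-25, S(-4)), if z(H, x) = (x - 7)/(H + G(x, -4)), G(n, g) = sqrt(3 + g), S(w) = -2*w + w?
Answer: 2625/626 + 105*I/626 ≈ 4.1933 + 0.16773*I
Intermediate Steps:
S(w) = -w
z(H, x) = (-7 + x)/(I + H) (z(H, x) = (x - 7)/(H + sqrt(3 - 4)) = (-7 + x)/(H + sqrt(-1)) = (-7 + x)/(H + I) = (-7 + x)/(I + H))
35*z(-25, S(-4)) = 35*((-7 - 1*(-4))/(I - 25)) = 35*((-7 + 4)/(-25 + I)) = 35*(((-25 - I)/626)*(-3)) = 35*(-3*(-25 - I)/626) = -105*(-25 - I)/626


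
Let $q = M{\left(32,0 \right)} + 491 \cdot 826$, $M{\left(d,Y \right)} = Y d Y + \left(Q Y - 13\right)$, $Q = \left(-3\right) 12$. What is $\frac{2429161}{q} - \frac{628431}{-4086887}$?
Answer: $\frac{10182568589150}{1657449283511} \approx 6.1435$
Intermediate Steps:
$Q = -36$
$M{\left(d,Y \right)} = -13 - 36 Y + d Y^{2}$ ($M{\left(d,Y \right)} = Y d Y - \left(13 + 36 Y\right) = d Y^{2} - \left(13 + 36 Y\right) = -13 - 36 Y + d Y^{2}$)
$q = 405553$ ($q = \left(-13 - 0 + 32 \cdot 0^{2}\right) + 491 \cdot 826 = \left(-13 + 0 + 32 \cdot 0\right) + 405566 = \left(-13 + 0 + 0\right) + 405566 = -13 + 405566 = 405553$)
$\frac{2429161}{q} - \frac{628431}{-4086887} = \frac{2429161}{405553} - \frac{628431}{-4086887} = 2429161 \cdot \frac{1}{405553} - - \frac{628431}{4086887} = \frac{2429161}{405553} + \frac{628431}{4086887} = \frac{10182568589150}{1657449283511}$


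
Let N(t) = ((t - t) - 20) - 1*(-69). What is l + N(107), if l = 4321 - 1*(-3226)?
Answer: 7596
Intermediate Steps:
N(t) = 49 (N(t) = (0 - 20) + 69 = -20 + 69 = 49)
l = 7547 (l = 4321 + 3226 = 7547)
l + N(107) = 7547 + 49 = 7596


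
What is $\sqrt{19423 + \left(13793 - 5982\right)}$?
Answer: $3 \sqrt{3026} \approx 165.03$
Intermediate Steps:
$\sqrt{19423 + \left(13793 - 5982\right)} = \sqrt{19423 + 7811} = \sqrt{27234} = 3 \sqrt{3026}$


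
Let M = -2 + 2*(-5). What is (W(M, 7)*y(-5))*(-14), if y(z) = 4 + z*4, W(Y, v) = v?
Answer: 1568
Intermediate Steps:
M = -12 (M = -2 - 10 = -12)
y(z) = 4 + 4*z
(W(M, 7)*y(-5))*(-14) = (7*(4 + 4*(-5)))*(-14) = (7*(4 - 20))*(-14) = (7*(-16))*(-14) = -112*(-14) = 1568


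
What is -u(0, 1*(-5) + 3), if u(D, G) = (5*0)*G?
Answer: 0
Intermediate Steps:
u(D, G) = 0 (u(D, G) = 0*G = 0)
-u(0, 1*(-5) + 3) = -1*0 = 0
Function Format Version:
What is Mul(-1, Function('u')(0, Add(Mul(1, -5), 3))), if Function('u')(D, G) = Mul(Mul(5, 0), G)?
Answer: 0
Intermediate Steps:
Function('u')(D, G) = 0 (Function('u')(D, G) = Mul(0, G) = 0)
Mul(-1, Function('u')(0, Add(Mul(1, -5), 3))) = Mul(-1, 0) = 0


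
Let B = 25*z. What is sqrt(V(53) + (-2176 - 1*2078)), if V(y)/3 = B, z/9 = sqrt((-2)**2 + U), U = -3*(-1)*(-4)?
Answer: sqrt(-4254 + 1350*I*sqrt(2)) ≈ 14.296 + 66.771*I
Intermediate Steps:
U = -12 (U = 3*(-4) = -12)
z = 18*I*sqrt(2) (z = 9*sqrt((-2)**2 - 12) = 9*sqrt(4 - 12) = 9*sqrt(-8) = 9*(2*I*sqrt(2)) = 18*I*sqrt(2) ≈ 25.456*I)
B = 450*I*sqrt(2) (B = 25*(18*I*sqrt(2)) = 450*I*sqrt(2) ≈ 636.4*I)
V(y) = 1350*I*sqrt(2) (V(y) = 3*(450*I*sqrt(2)) = 1350*I*sqrt(2))
sqrt(V(53) + (-2176 - 1*2078)) = sqrt(1350*I*sqrt(2) + (-2176 - 1*2078)) = sqrt(1350*I*sqrt(2) + (-2176 - 2078)) = sqrt(1350*I*sqrt(2) - 4254) = sqrt(-4254 + 1350*I*sqrt(2))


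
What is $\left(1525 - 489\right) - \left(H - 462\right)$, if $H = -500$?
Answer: $1998$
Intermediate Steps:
$\left(1525 - 489\right) - \left(H - 462\right) = \left(1525 - 489\right) - \left(-500 - 462\right) = 1036 - \left(-500 - 462\right) = 1036 - -962 = 1036 + 962 = 1998$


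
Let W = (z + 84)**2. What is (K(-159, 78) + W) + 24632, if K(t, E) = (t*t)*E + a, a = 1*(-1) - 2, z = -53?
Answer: 1997508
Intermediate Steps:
a = -3 (a = -1 - 2 = -3)
K(t, E) = -3 + E*t**2 (K(t, E) = (t*t)*E - 3 = t**2*E - 3 = E*t**2 - 3 = -3 + E*t**2)
W = 961 (W = (-53 + 84)**2 = 31**2 = 961)
(K(-159, 78) + W) + 24632 = ((-3 + 78*(-159)**2) + 961) + 24632 = ((-3 + 78*25281) + 961) + 24632 = ((-3 + 1971918) + 961) + 24632 = (1971915 + 961) + 24632 = 1972876 + 24632 = 1997508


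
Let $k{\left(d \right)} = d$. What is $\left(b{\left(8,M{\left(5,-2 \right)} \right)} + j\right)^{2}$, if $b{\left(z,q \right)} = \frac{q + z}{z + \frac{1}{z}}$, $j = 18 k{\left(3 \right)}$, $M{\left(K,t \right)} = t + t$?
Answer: $\frac{12545764}{4225} \approx 2969.4$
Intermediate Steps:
$M{\left(K,t \right)} = 2 t$
$j = 54$ ($j = 18 \cdot 3 = 54$)
$b{\left(z,q \right)} = \frac{q + z}{z + \frac{1}{z}}$
$\left(b{\left(8,M{\left(5,-2 \right)} \right)} + j\right)^{2} = \left(\frac{8 \left(2 \left(-2\right) + 8\right)}{1 + 8^{2}} + 54\right)^{2} = \left(\frac{8 \left(-4 + 8\right)}{1 + 64} + 54\right)^{2} = \left(8 \cdot \frac{1}{65} \cdot 4 + 54\right)^{2} = \left(\frac{32}{65} + 54\right)^{2} = \left(\frac{3542}{65}\right)^{2} = \frac{12545764}{4225}$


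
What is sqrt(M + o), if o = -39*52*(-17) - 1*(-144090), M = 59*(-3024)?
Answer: 5*sqrt(6) ≈ 12.247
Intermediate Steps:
M = -178416
o = 178566 (o = -2028*(-17) + 144090 = 34476 + 144090 = 178566)
sqrt(M + o) = sqrt(-178416 + 178566) = sqrt(150) = 5*sqrt(6)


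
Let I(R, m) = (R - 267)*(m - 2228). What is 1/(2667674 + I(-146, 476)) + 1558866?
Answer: 5286504322501/3391250 ≈ 1.5589e+6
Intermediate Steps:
I(R, m) = (-2228 + m)*(-267 + R) (I(R, m) = (-267 + R)*(-2228 + m) = (-2228 + m)*(-267 + R))
1/(2667674 + I(-146, 476)) + 1558866 = 1/(2667674 + (594876 - 2228*(-146) - 267*476 - 146*476)) + 1558866 = 1/(2667674 + (594876 + 325288 - 127092 - 69496)) + 1558866 = 1/(2667674 + 723576) + 1558866 = 1/3391250 + 1558866 = 5286504322501/3391250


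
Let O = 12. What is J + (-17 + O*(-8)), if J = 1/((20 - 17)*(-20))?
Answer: -6781/60 ≈ -113.02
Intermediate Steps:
J = -1/60 (J = 1/(3*(-20)) = 1/(-60) = -1/60 ≈ -0.016667)
J + (-17 + O*(-8)) = -1/60 + (-17 + 12*(-8)) = -1/60 + (-17 - 96) = -1/60 - 113 = -6781/60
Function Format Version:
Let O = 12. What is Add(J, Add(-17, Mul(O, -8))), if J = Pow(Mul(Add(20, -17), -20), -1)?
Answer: Rational(-6781, 60) ≈ -113.02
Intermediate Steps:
J = Rational(-1, 60) (J = Pow(Mul(3, -20), -1) = Pow(-60, -1) = Rational(-1, 60) ≈ -0.016667)
Add(J, Add(-17, Mul(O, -8))) = Add(Rational(-1, 60), Add(-17, Mul(12, -8))) = Add(Rational(-1, 60), Add(-17, -96)) = Add(Rational(-1, 60), -113) = Rational(-6781, 60)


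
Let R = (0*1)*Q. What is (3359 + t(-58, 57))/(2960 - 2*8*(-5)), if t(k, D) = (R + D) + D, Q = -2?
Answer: 3473/3040 ≈ 1.1424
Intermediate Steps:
R = 0 (R = (0*1)*(-2) = 0*(-2) = 0)
t(k, D) = 2*D (t(k, D) = (0 + D) + D = D + D = 2*D)
(3359 + t(-58, 57))/(2960 - 2*8*(-5)) = (3359 + 2*57)/(2960 - 2*8*(-5)) = (3359 + 114)/(2960 - 16*(-5)) = 3473/(2960 + 80) = 3473/3040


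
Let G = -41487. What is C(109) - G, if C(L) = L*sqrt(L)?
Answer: 41487 + 109*sqrt(109) ≈ 42625.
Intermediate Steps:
C(L) = L**(3/2)
C(109) - G = 109**(3/2) - 1*(-41487) = 109*sqrt(109) + 41487 = 41487 + 109*sqrt(109)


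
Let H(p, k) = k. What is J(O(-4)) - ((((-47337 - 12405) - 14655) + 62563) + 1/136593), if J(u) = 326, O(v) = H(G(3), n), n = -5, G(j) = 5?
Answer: 1660970879/136593 ≈ 12160.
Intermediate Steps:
O(v) = -5
J(O(-4)) - ((((-47337 - 12405) - 14655) + 62563) + 1/136593) = 326 - ((((-47337 - 12405) - 14655) + 62563) + 1/136593) = 326 - (((-59742 - 14655) + 62563) + 1/136593) = 326 - ((-74397 + 62563) + 1/136593) = 326 - (-11834 + 1/136593) = 326 - 1*(-1616441561/136593) = 326 + 1616441561/136593 = 1660970879/136593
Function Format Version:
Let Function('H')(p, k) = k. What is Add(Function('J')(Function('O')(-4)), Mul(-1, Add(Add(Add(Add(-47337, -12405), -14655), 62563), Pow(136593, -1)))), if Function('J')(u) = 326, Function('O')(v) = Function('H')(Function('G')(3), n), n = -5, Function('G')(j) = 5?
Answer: Rational(1660970879, 136593) ≈ 12160.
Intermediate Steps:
Function('O')(v) = -5
Add(Function('J')(Function('O')(-4)), Mul(-1, Add(Add(Add(Add(-47337, -12405), -14655), 62563), Pow(136593, -1)))) = Add(326, Mul(-1, Add(Add(Add(Add(-47337, -12405), -14655), 62563), Pow(136593, -1)))) = Add(326, Mul(-1, Add(Add(Add(-59742, -14655), 62563), Rational(1, 136593)))) = Add(326, Mul(-1, Add(Add(-74397, 62563), Rational(1, 136593)))) = Add(326, Mul(-1, Add(-11834, Rational(1, 136593)))) = Add(326, Mul(-1, Rational(-1616441561, 136593))) = Add(326, Rational(1616441561, 136593)) = Rational(1660970879, 136593)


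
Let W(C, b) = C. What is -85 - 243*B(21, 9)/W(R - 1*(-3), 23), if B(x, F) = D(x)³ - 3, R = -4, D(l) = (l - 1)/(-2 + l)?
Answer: -3639226/6859 ≈ -530.58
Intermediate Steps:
D(l) = (-1 + l)/(-2 + l)
B(x, F) = -3 + (-1 + x)³/(-2 + x)³ (B(x, F) = ((-1 + x)/(-2 + x))³ - 3 = (-1 + x)³/(-2 + x)³ - 3 = -3 + (-1 + x)³/(-2 + x)³)
-85 - 243*B(21, 9)/W(R - 1*(-3), 23) = -85 - 243*(-3 + (-1 + 21)³/(-2 + 21)³)/(-4 - 1*(-3)) = -85 - 243*(-3 + 20³/19³)/(-4 + 3) = -85 - 243*(-3 + 8000*(1/6859))/(-1) = -85 - 243*(-3 + 8000/6859)*(-1) = -85 - (-3056211)*(-1)/6859 = -85 - 243*12577/6859 = -85 - 3056211/6859 = -3639226/6859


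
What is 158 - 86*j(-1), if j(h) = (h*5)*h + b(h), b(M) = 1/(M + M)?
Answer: -229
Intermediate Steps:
b(M) = 1/(2*M)
j(h) = 1/(2*h) + 5*h**2 (j(h) = (h*5)*h + 1/(2*h) = (5*h)*h + 1/(2*h) = 5*h**2 + 1/(2*h) = 1/(2*h) + 5*h**2)
158 - 86*j(-1) = 158 - 43*(1 + 10*(-1)**3)/(-1) = 158 - 43*(-1)*(1 + 10*(-1)) = 158 - 43*(-1)*(1 - 10) = 158 - 43*(-1)*(-9) = 158 - 86*9/2 = 158 - 387 = -229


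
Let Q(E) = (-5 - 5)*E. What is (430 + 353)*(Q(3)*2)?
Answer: -46980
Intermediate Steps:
Q(E) = -10*E
(430 + 353)*(Q(3)*2) = (430 + 353)*(-10*3*2) = 783*(-30*2) = 783*(-60) = -46980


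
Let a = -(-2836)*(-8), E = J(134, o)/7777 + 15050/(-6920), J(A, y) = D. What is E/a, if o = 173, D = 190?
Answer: 11572905/122099646592 ≈ 9.4782e-5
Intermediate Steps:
J(A, y) = 190
E = -11572905/5381684 (E = 190/7777 + 15050/(-6920) = 190*(1/7777) + 15050*(-1/6920) = 190/7777 - 1505/692 = -11572905/5381684 ≈ -2.1504)
a = -22688 (a = -709*32 = -22688)
E/a = -11572905/5381684/(-22688) = -11572905/5381684*(-1/22688) = 11572905/122099646592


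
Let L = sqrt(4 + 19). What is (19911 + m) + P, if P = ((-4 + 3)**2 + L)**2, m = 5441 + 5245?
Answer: 30621 + 2*sqrt(23) ≈ 30631.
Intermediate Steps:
L = sqrt(23) ≈ 4.7958
m = 10686
P = (1 + sqrt(23))**2 (P = ((-4 + 3)**2 + sqrt(23))**2 = ((-1)**2 + sqrt(23))**2 = (1 + sqrt(23))**2 ≈ 33.592)
(19911 + m) + P = (19911 + 10686) + (1 + sqrt(23))**2 = 30597 + (1 + sqrt(23))**2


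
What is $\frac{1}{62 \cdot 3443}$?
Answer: $\frac{1}{213466} \approx 4.6846 \cdot 10^{-6}$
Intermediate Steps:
$\frac{1}{62 \cdot 3443} = \frac{1}{213466}$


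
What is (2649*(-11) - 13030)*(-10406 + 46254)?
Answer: -1511674312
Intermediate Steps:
(2649*(-11) - 13030)*(-10406 + 46254) = (-29139 - 13030)*35848 = -42169*35848 = -1511674312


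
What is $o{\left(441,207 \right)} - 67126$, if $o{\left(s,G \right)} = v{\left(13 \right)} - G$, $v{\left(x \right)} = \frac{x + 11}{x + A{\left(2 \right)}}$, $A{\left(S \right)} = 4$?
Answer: $- \frac{1144637}{17} \approx -67332.0$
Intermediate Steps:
$v{\left(x \right)} = \frac{11 + x}{4 + x}$ ($v{\left(x \right)} = \frac{x + 11}{x + 4} = \frac{11 + x}{4 + x}$)
$o{\left(s,G \right)} = \frac{24}{17} - G$ ($o{\left(s,G \right)} = \frac{11 + 13}{4 + 13} - G = \frac{1}{17} \cdot 24 - G = \frac{24}{17} - G$)
$o{\left(441,207 \right)} - 67126 = \left(\frac{24}{17} - 207\right) - 67126 = - \frac{3495}{17} - 67126 = - \frac{1144637}{17}$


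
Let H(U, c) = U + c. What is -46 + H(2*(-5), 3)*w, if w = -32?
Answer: 178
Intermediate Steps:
-46 + H(2*(-5), 3)*w = -46 + (2*(-5) + 3)*(-32) = -46 + (-10 + 3)*(-32) = -46 - 7*(-32) = -46 + 224 = 178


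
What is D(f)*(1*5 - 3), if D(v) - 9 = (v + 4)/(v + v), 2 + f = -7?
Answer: 167/9 ≈ 18.556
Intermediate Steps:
f = -9 (f = -2 - 7 = -9)
D(v) = 9 + (4 + v)/(2*v) (D(v) = 9 + (v + 4)/(v + v) = 9 + (4 + v)/((2*v)) = 9 + (4 + v)*(1/(2*v)) = 9 + (4 + v)/(2*v))
D(f)*(1*5 - 3) = (19/2 + 2/(-9))*(1*5 - 3) = (19/2 + 2*(-1/9))*(5 - 3) = (19/2 - 2/9)*2 = (167/18)*2 = 167/9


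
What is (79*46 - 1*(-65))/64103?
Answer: 3699/64103 ≈ 0.057704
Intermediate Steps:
(79*46 - 1*(-65))/64103 = (3634 + 65)*(1/64103) = 3699*(1/64103) = 3699/64103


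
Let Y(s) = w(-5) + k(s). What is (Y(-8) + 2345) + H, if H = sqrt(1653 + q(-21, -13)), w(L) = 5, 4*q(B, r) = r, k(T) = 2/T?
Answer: 9399/4 + sqrt(6599)/2 ≈ 2390.4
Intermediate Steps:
q(B, r) = r/4
Y(s) = 5 + 2/s
H = sqrt(6599)/2 (H = sqrt(1653 + (1/4)*(-13)) = sqrt(1653 - 13/4) = sqrt(6599/4) = sqrt(6599)/2 ≈ 40.617)
(Y(-8) + 2345) + H = ((5 + 2/(-8)) + 2345) + sqrt(6599)/2 = ((5 + 2*(-1/8)) + 2345) + sqrt(6599)/2 = ((5 - 1/4) + 2345) + sqrt(6599)/2 = (19/4 + 2345) + sqrt(6599)/2 = 9399/4 + sqrt(6599)/2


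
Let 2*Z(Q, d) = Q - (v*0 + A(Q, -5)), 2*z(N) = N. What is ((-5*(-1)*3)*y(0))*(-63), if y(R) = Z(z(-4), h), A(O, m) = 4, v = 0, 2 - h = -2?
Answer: 2835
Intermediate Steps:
h = 4 (h = 2 - 1*(-2) = 2 + 2 = 4)
z(N) = N/2
Z(Q, d) = -2 + Q/2 (Z(Q, d) = (Q - (0*0 + 4))/2 = (Q - (0 + 4))/2 = (Q - 1*4)/2 = (Q - 4)/2 = (-4 + Q)/2 = -2 + Q/2)
y(R) = -3 (y(R) = -2 + ((½)*(-4))/2 = -2 + (½)*(-2) = -2 - 1 = -3)
((-5*(-1)*3)*y(0))*(-63) = ((-5*(-1)*3)*(-3))*(-63) = ((5*3)*(-3))*(-63) = (15*(-3))*(-63) = -45*(-63) = 2835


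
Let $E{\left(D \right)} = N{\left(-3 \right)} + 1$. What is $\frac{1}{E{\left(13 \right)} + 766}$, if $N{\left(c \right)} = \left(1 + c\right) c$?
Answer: $\frac{1}{773} \approx 0.0012937$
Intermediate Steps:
$N{\left(c \right)} = c \left(1 + c\right)$
$E{\left(D \right)} = 7$ ($E{\left(D \right)} = - 3 \left(1 - 3\right) + 1 = \left(-3\right) \left(-2\right) + 1 = 6 + 1 = 7$)
$\frac{1}{E{\left(13 \right)} + 766} = \frac{1}{7 + 766} = \frac{1}{773}$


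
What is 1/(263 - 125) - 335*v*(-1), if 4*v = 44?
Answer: 508531/138 ≈ 3685.0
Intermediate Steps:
v = 11 (v = (¼)*44 = 11)
1/(263 - 125) - 335*v*(-1) = 1/(263 - 125) - 3685*(-1) = 1/138 - 335*(-11) = 1/138 + 3685 = 508531/138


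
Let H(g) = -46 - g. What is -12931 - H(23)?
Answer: -12862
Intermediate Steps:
-12931 - H(23) = -12931 - (-46 - 1*23) = -12931 - (-46 - 23) = -12931 - 1*(-69) = -12931 + 69 = -12862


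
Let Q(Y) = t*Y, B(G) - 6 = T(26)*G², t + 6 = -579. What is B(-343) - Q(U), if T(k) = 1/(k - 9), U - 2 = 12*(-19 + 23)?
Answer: 615001/17 ≈ 36177.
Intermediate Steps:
t = -585 (t = -6 - 579 = -585)
U = 50 (U = 2 + 12*(-19 + 23) = 2 + 12*4 = 2 + 48 = 50)
T(k) = 1/(-9 + k)
B(G) = 6 + G²/17 (B(G) = 6 + G²/(-9 + 26) = 6 + G²/17)
Q(Y) = -585*Y
B(-343) - Q(U) = (6 + (1/17)*(-343)²) - (-585)*50 = (6 + (1/17)*117649) - 1*(-29250) = (6 + 117649/17) + 29250 = 117751/17 + 29250 = 615001/17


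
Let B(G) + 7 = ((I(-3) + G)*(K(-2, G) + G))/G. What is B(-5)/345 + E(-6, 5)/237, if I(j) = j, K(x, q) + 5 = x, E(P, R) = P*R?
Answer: -27599/136275 ≈ -0.20252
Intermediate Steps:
K(x, q) = -5 + x
B(G) = -7 + (-7 + G)*(-3 + G)/G (B(G) = -7 + ((-3 + G)*((-5 - 2) + G))/G = -7 + ((-3 + G)*(-7 + G))/G = -7 + ((-7 + G)*(-3 + G))/G = -7 + (-7 + G)*(-3 + G)/G)
B(-5)/345 + E(-6, 5)/237 = (-17 - 5 + 21/(-5))/345 - 6*5/237 = (-17 - 5 + 21*(-1/5))*(1/345) - 30*1/237 = (-17 - 5 - 21/5)*(1/345) - 10/79 = -131/5*1/345 - 10/79 = -131/1725 - 10/79 = -27599/136275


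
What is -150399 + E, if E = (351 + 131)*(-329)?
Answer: -308977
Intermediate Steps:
E = -158578 (E = 482*(-329) = -158578)
-150399 + E = -150399 - 158578 = -308977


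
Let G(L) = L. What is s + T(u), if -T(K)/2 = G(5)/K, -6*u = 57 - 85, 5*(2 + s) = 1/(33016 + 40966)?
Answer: -10727383/2589370 ≈ -4.1429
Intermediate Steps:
s = -739819/369910 (s = -2 + 1/(5*(33016 + 40966)) = -2 + (⅕)/73982 = -2 + (⅕)*(1/73982) = -2 + 1/369910 = -739819/369910 ≈ -2.0000)
u = 14/3 (u = -(57 - 85)/6 = -⅙*(-28) = 14/3 ≈ 4.6667)
T(K) = -10/K
s + T(u) = -739819/369910 - 10/14/3 = -739819/369910 - 10*3/14 = -739819/369910 - 15/7 = -10727383/2589370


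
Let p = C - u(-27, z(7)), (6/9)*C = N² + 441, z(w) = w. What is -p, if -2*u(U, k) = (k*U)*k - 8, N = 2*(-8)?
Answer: -380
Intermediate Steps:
N = -16
u(U, k) = 4 - U*k²/2 (u(U, k) = -((k*U)*k - 8)/2 = -((U*k)*k - 8)/2 = -(U*k² - 8)/2 = -(-8 + U*k²)/2 = 4 - U*k²/2)
C = 2091/2 (C = 3*((-16)² + 441)/2 = 3*(256 + 441)/2 = (3/2)*697 = 2091/2 ≈ 1045.5)
p = 380 (p = 2091/2 - (4 - ½*(-27)*7²) = 2091/2 - (4 - ½*(-27)*49) = 2091/2 - (4 + 1323/2) = 2091/2 - 1*1331/2 = 2091/2 - 1331/2 = 380)
-p = -1*380 = -380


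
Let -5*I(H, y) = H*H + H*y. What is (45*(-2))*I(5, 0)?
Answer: 450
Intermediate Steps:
I(H, y) = -H²/5 - H*y/5 (I(H, y) = -(H*H + H*y)/5 = -(H² + H*y)/5 = -H²/5 - H*y/5)
(45*(-2))*I(5, 0) = (45*(-2))*(-⅕*5*(5 + 0)) = -(-18)*5*5 = -90*(-5) = 450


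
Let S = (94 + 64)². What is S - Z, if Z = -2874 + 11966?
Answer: 15872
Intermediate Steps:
Z = 9092
S = 24964 (S = 158² = 24964)
S - Z = 24964 - 1*9092 = 24964 - 9092 = 15872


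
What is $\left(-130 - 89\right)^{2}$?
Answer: $47961$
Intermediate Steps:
$\left(-130 - 89\right)^{2} = \left(-219\right)^{2} = 47961$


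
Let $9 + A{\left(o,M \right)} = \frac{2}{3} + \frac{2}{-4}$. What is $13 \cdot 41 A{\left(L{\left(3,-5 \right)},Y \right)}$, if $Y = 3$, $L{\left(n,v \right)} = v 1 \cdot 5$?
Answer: $- \frac{28249}{6} \approx -4708.2$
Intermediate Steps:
$L{\left(n,v \right)} = 5 v$ ($L{\left(n,v \right)} = v 5 = 5 v$)
$A{\left(o,M \right)} = - \frac{53}{6}$ ($A{\left(o,M \right)} = -9 + \left(\frac{2}{3} + \frac{2}{-4}\right) = -9 + \left(2 \cdot \frac{1}{3} + 2 \left(- \frac{1}{4}\right)\right) = -9 + \left(\frac{2}{3} - \frac{1}{2}\right) = -9 + \frac{1}{6} = - \frac{53}{6}$)
$13 \cdot 41 A{\left(L{\left(3,-5 \right)},Y \right)} = 13 \cdot 41 \left(- \frac{53}{6}\right) = 533 \left(- \frac{53}{6}\right) = - \frac{28249}{6}$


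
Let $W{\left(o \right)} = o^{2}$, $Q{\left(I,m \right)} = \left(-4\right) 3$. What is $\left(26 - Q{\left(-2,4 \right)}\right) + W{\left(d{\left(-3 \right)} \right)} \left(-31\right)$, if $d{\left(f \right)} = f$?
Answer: $-241$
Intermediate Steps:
$Q{\left(I,m \right)} = -12$
$\left(26 - Q{\left(-2,4 \right)}\right) + W{\left(d{\left(-3 \right)} \right)} \left(-31\right) = \left(26 - -12\right) + \left(-3\right)^{2} \left(-31\right) = \left(26 + 12\right) + 9 \left(-31\right) = 38 - 279 = -241$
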